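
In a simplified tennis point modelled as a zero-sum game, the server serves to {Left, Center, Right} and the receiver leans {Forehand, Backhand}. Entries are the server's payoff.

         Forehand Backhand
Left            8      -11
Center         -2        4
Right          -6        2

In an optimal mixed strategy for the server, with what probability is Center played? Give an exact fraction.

19/25

Row minima: Left → -11, Center → -2, Right → -6; maximin = -2.
Column maxima: Forehand → 8, Backhand → 4; minimax = 4.
-2 ≠ 4, so there is no saddle point; optimal play is mixed.
Right is strictly dominated by Center, so the server never plays it.
On the remaining 2×2 (Left, Center vs Forehand, Backhand):
Let the server play Left with probability p. Expected payoff against Forehand: 8p + (-2)(1−p) = 10p − 2; against Backhand: (-11)p + 4(1−p) = −15p + 4.
Setting these equal: 10p − 2 = −15p + 4 ⇒ 25p = 6 ⇒ p = 6/25, and the value is (10)·(6/25) − 2 = 2/5.
For the receiver: with q = P(Forehand), equating Left's and Center's payoffs gives 19q − 11 = −6q + 4 ⇒ q = 3/5.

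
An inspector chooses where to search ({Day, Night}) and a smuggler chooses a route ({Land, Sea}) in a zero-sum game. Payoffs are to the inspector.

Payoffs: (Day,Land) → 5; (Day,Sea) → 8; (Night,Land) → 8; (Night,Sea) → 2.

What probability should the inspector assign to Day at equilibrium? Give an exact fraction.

Row minima: Day → 5, Night → 2; maximin = 5.
Column maxima: Land → 8, Sea → 8; minimax = 8.
5 ≠ 8, so there is no saddle point; optimal play is mixed.
Let the inspector play Day with probability p. Expected payoff against Land: 5p + 8(1−p) = −3p + 8; against Sea: 8p + 2(1−p) = 6p + 2.
Setting these equal: −3p + 8 = 6p + 2 ⇒ −9p = -6 ⇒ p = 2/3, and the value is (-3)·(2/3) + 8 = 6.
For the smuggler: with q = P(Land), equating Day's and Night's payoffs gives −3q + 8 = 6q + 2 ⇒ q = 2/3.

2/3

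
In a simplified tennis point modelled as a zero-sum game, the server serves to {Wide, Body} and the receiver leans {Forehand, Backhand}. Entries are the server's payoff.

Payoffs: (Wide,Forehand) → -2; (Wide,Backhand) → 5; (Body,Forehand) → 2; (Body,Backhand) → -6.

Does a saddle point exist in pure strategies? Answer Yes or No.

No

Row minima: Wide → -2, Body → -6; maximin = -2.
Column maxima: Forehand → 2, Backhand → 5; minimax = 2.
-2 ≠ 2, so no pure-strategy equilibrium exists.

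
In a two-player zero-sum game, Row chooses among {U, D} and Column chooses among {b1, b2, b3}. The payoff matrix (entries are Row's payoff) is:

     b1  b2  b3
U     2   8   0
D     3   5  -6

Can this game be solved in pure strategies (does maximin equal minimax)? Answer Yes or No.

Row minima: U → 0, D → -6; maximin = 0.
Column maxima: b1 → 3, b2 → 8, b3 → 0; minimax = 0.
maximin = minimax = 0, so a saddle point exists.

Yes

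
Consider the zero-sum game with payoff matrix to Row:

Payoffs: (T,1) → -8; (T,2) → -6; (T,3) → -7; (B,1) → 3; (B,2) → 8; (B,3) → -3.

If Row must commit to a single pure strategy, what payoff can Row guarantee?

-3

Row minima: T → -8, B → -3.
The best of these is -3.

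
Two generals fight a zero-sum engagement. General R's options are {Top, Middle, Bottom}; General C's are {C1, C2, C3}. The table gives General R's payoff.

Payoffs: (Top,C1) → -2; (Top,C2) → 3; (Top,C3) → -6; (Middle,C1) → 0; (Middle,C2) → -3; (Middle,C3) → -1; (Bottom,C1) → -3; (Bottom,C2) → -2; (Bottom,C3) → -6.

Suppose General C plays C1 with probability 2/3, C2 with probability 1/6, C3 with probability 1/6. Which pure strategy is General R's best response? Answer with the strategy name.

Expected payoff of Top: (2/3)·(-2) + (1/6)·3 + (1/6)·(-6) = -11/6.
Expected payoff of Middle: (2/3)·0 + (1/6)·(-3) + (1/6)·(-1) = -2/3.
Expected payoff of Bottom: (2/3)·(-3) + (1/6)·(-2) + (1/6)·(-6) = -10/3.
The largest is -2/3, so General R's best response is Middle.

Middle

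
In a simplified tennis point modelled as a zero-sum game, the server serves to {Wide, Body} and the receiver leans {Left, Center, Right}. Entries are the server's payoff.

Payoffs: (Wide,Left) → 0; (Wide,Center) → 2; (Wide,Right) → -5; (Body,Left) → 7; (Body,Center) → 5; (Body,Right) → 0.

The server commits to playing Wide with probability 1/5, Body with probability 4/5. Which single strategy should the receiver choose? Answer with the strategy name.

If the receiver plays Left, the server's expected payoff is (1/5)·0 + (4/5)·7 = 28/5.
If the receiver plays Center, the server's expected payoff is (1/5)·2 + (4/5)·5 = 22/5.
If the receiver plays Right, the server's expected payoff is (1/5)·(-5) + (4/5)·0 = -1.
The receiver minimizes the server's payoff; the smallest is -1, so the best response is Right.

Right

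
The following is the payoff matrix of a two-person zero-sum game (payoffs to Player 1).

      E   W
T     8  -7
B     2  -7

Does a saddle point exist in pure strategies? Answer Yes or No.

Row minima: T → -7, B → -7; maximin = -7.
Column maxima: E → 8, W → -7; minimax = -7.
maximin = minimax = -7, so a saddle point exists.

Yes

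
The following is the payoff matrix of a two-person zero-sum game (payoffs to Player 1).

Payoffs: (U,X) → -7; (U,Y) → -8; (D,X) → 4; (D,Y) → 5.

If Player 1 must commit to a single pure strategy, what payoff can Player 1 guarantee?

Row minima: U → -8, D → 4.
The best of these is 4.

4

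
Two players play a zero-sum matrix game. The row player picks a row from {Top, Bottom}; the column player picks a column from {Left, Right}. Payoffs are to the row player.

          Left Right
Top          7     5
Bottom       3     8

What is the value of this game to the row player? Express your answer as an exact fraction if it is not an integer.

41/7

Row minima: Top → 5, Bottom → 3; maximin = 5.
Column maxima: Left → 7, Right → 8; minimax = 7.
5 ≠ 7, so there is no saddle point; optimal play is mixed.
Let the row player play Top with probability p. Expected payoff against Left: 7p + 3(1−p) = 4p + 3; against Right: 5p + 8(1−p) = −3p + 8.
Setting these equal: 4p + 3 = −3p + 8 ⇒ 7p = 5 ⇒ p = 5/7, and the value is (4)·(5/7) + 3 = 41/7.
For the column player: with q = P(Left), equating Top's and Bottom's payoffs gives 2q + 5 = −5q + 8 ⇒ q = 3/7.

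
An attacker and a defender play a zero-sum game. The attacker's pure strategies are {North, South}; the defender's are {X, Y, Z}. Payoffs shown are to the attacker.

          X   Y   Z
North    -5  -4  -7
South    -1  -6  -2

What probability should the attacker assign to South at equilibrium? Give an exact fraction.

3/7

Row minima: North → -7, South → -6; maximin = -6.
Column maxima: X → -1, Y → -4, Z → -2; minimax = -4.
-6 ≠ -4, so there is no saddle point; optimal play is mixed.
X is strictly dominated by Z (it gives the attacker strictly more in every row), so the defender never plays it.
On the remaining 2×2 (North, South vs Y, Z):
Let the attacker play North with probability p. Expected payoff against Y: (-4)p + (-6)(1−p) = 2p − 6; against Z: (-7)p + (-2)(1−p) = −5p − 2.
Setting these equal: 2p − 6 = −5p − 2 ⇒ 7p = 4 ⇒ p = 4/7, and the value is (2)·(4/7) − 6 = -34/7.
For the defender: with q = P(Y), equating North's and South's payoffs gives 3q − 7 = −4q − 2 ⇒ q = 5/7.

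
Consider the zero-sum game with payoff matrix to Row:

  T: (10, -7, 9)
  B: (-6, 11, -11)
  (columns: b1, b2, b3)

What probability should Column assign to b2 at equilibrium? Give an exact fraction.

10/19

Row minima: T → -7, B → -11; maximin = -7.
Column maxima: b1 → 10, b2 → 11, b3 → 9; minimax = 9.
-7 ≠ 9, so there is no saddle point; optimal play is mixed.
b1 is strictly dominated by b3 (it gives Row strictly more in every row), so Column never plays it.
On the remaining 2×2 (T, B vs b2, b3):
Let Row play T with probability p. Expected payoff against b2: (-7)p + 11(1−p) = −18p + 11; against b3: 9p + (-11)(1−p) = 20p − 11.
Setting these equal: −18p + 11 = 20p − 11 ⇒ −38p = -22 ⇒ p = 11/19, and the value is (-18)·(11/19) + 11 = 11/19.
For Column: with q = P(b2), equating T's and B's payoffs gives −16q + 9 = 22q − 11 ⇒ q = 10/19.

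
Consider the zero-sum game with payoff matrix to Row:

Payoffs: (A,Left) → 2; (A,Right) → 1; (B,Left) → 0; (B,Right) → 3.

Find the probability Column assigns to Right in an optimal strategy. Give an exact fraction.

Row minima: A → 1, B → 0; maximin = 1.
Column maxima: Left → 2, Right → 3; minimax = 2.
1 ≠ 2, so there is no saddle point; optimal play is mixed.
Let Row play A with probability p. Expected payoff against Left: 2p + 0(1−p) = 2p; against Right: 1p + 3(1−p) = −2p + 3.
Setting these equal: 2p = −2p + 3 ⇒ 4p = 3 ⇒ p = 3/4, and the value is (2)·(3/4) = 3/2.
For Column: with q = P(Left), equating A's and B's payoffs gives q + 1 = −3q + 3 ⇒ q = 1/2.

1/2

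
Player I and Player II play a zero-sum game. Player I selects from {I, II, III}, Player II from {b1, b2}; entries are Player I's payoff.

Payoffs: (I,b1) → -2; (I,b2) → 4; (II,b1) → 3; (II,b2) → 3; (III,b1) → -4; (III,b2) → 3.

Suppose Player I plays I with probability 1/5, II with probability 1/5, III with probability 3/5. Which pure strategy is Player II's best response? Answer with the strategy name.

b1

If Player II plays b1, Player I's expected payoff is (1/5)·(-2) + (1/5)·3 + (3/5)·(-4) = -11/5.
If Player II plays b2, Player I's expected payoff is (1/5)·4 + (1/5)·3 + (3/5)·3 = 16/5.
Player II minimizes Player I's payoff; the smallest is -11/5, so the best response is b1.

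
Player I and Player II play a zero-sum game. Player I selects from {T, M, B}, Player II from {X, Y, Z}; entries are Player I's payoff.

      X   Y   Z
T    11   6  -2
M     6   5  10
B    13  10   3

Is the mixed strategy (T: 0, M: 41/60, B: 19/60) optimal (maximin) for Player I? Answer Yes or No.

Against X this mix gives (41/60)·6 + (19/60)·13 = 493/60.
Against Y this mix gives (41/60)·5 + (19/60)·10 = 79/12.
Against Z this mix gives (41/60)·10 + (19/60)·3 = 467/60.
Player II will play Y, holding Player I to 79/12. Shifting weight toward the row that does better against Y would raise this floor (the equalizing mix achieves 85/12 against both Y and Z), so the proposed strategy is not optimal.

No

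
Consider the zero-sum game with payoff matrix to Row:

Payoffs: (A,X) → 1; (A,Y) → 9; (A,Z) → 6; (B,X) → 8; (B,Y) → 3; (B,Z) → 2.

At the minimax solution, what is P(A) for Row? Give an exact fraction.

Row minima: A → 1, B → 2; maximin = 2.
Column maxima: X → 8, Y → 9, Z → 6; minimax = 6.
2 ≠ 6, so there is no saddle point; optimal play is mixed.
Y is strictly dominated by Z (it gives Row strictly more in every row), so Column never plays it.
On the remaining 2×2 (A, B vs X, Z):
Let Row play A with probability p. Expected payoff against X: 1p + 8(1−p) = −7p + 8; against Z: 6p + 2(1−p) = 4p + 2.
Setting these equal: −7p + 8 = 4p + 2 ⇒ −11p = -6 ⇒ p = 6/11, and the value is (-7)·(6/11) + 8 = 46/11.
For Column: with q = P(X), equating A's and B's payoffs gives −5q + 6 = 6q + 2 ⇒ q = 4/11.

6/11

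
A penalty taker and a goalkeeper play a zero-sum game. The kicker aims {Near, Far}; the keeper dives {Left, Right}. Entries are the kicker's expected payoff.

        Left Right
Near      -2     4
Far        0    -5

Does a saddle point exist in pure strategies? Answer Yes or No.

Row minima: Near → -2, Far → -5; maximin = -2.
Column maxima: Left → 0, Right → 4; minimax = 0.
-2 ≠ 0, so no pure-strategy equilibrium exists.

No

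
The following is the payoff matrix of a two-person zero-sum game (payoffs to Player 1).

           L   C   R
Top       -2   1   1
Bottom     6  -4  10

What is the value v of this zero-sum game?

Row minima: Top → -2, Bottom → -4; maximin = -2.
Column maxima: L → 6, C → 1, R → 10; minimax = 1.
-2 ≠ 1, so there is no saddle point; optimal play is mixed.
R is strictly dominated by L (it gives Player 1 strictly more in every row), so Player 2 never plays it.
On the remaining 2×2 (Top, Bottom vs L, C):
Let Player 1 play Top with probability p. Expected payoff against L: (-2)p + 6(1−p) = −8p + 6; against C: 1p + (-4)(1−p) = 5p − 4.
Setting these equal: −8p + 6 = 5p − 4 ⇒ −13p = -10 ⇒ p = 10/13, and the value is (-8)·(10/13) + 6 = -2/13.
For Player 2: with q = P(L), equating Top's and Bottom's payoffs gives −3q + 1 = 10q − 4 ⇒ q = 5/13.

-2/13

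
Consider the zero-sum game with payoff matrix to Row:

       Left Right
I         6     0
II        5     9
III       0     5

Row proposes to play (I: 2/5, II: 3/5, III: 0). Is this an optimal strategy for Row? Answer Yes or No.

Yes

Against Left this mix gives (2/5)·6 + (3/5)·5 = 27/5.
Against Right this mix gives (2/5)·0 + (3/5)·9 = 27/5.
All of Column's active replies (Left, Right) yield 27/5, and no column does worse for Row. The mix makes Column indifferent and guarantees 27/5, so it is optimal.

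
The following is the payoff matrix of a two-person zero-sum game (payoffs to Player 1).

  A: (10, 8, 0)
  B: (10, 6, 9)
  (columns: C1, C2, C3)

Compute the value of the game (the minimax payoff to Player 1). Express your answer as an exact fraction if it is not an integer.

72/11

Row minima: A → 0, B → 6; maximin = 6.
Column maxima: C1 → 10, C2 → 8, C3 → 9; minimax = 8.
6 ≠ 8, so there is no saddle point; optimal play is mixed.
C1 is strictly dominated by C2 (it gives Player 1 strictly more in every row), so Player 2 never plays it.
On the remaining 2×2 (A, B vs C2, C3):
Let Player 1 play A with probability p. Expected payoff against C2: 8p + 6(1−p) = 2p + 6; against C3: 0p + 9(1−p) = −9p + 9.
Setting these equal: 2p + 6 = −9p + 9 ⇒ 11p = 3 ⇒ p = 3/11, and the value is (2)·(3/11) + 6 = 72/11.
For Player 2: with q = P(C2), equating A's and B's payoffs gives 8q = −3q + 9 ⇒ q = 9/11.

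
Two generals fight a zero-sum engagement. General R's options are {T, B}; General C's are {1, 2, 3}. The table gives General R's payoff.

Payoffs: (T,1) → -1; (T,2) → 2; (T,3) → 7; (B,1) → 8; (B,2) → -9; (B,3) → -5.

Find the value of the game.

Row minima: T → -1, B → -9; maximin = -1.
Column maxima: 1 → 8, 2 → 2, 3 → 7; minimax = 2.
-1 ≠ 2, so there is no saddle point; optimal play is mixed.
3 is strictly dominated by 2 (it gives General R strictly more in every row), so General C never plays it.
On the remaining 2×2 (T, B vs 1, 2):
Let General R play T with probability p. Expected payoff against 1: (-1)p + 8(1−p) = −9p + 8; against 2: 2p + (-9)(1−p) = 11p − 9.
Setting these equal: −9p + 8 = 11p − 9 ⇒ −20p = -17 ⇒ p = 17/20, and the value is (-9)·(17/20) + 8 = 7/20.
For General C: with q = P(1), equating T's and B's payoffs gives −3q + 2 = 17q − 9 ⇒ q = 11/20.

7/20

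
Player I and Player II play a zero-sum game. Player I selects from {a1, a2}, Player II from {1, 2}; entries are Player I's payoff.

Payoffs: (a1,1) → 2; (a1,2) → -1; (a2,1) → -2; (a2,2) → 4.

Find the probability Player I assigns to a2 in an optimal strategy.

Row minima: a1 → -1, a2 → -2; maximin = -1.
Column maxima: 1 → 2, 2 → 4; minimax = 2.
-1 ≠ 2, so there is no saddle point; optimal play is mixed.
Let Player I play a1 with probability p. Expected payoff against 1: 2p + (-2)(1−p) = 4p − 2; against 2: (-1)p + 4(1−p) = −5p + 4.
Setting these equal: 4p − 2 = −5p + 4 ⇒ 9p = 6 ⇒ p = 2/3, and the value is (4)·(2/3) − 2 = 2/3.
For Player II: with q = P(1), equating a1's and a2's payoffs gives 3q − 1 = −6q + 4 ⇒ q = 5/9.

1/3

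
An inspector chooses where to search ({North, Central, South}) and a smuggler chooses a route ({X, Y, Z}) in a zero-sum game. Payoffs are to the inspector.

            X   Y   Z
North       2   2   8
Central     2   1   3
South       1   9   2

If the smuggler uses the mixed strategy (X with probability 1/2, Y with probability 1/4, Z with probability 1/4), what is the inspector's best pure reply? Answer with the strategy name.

North

Expected payoff of North: (1/2)·2 + (1/4)·2 + (1/4)·8 = 7/2.
Expected payoff of Central: (1/2)·2 + (1/4)·1 + (1/4)·3 = 2.
Expected payoff of South: (1/2)·1 + (1/4)·9 + (1/4)·2 = 13/4.
The largest is 7/2, so the inspector's best response is North.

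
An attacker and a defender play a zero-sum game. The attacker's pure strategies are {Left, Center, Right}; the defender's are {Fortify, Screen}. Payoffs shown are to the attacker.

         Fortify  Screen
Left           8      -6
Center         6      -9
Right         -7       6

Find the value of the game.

2/9

Row minima: Left → -6, Center → -9, Right → -7; maximin = -6.
Column maxima: Fortify → 8, Screen → 6; minimax = 6.
-6 ≠ 6, so there is no saddle point; optimal play is mixed.
Center is strictly dominated by Left, so the attacker never plays it.
On the remaining 2×2 (Left, Right vs Fortify, Screen):
Let the attacker play Left with probability p. Expected payoff against Fortify: 8p + (-7)(1−p) = 15p − 7; against Screen: (-6)p + 6(1−p) = −12p + 6.
Setting these equal: 15p − 7 = −12p + 6 ⇒ 27p = 13 ⇒ p = 13/27, and the value is (15)·(13/27) − 7 = 2/9.
For the defender: with q = P(Fortify), equating Left's and Right's payoffs gives 14q − 6 = −13q + 6 ⇒ q = 4/9.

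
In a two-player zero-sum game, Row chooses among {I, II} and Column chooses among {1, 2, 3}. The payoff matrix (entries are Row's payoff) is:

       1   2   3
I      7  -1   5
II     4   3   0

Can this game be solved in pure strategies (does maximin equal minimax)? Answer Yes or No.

No

Row minima: I → -1, II → 0; maximin = 0.
Column maxima: 1 → 7, 2 → 3, 3 → 5; minimax = 3.
0 ≠ 3, so no pure-strategy equilibrium exists.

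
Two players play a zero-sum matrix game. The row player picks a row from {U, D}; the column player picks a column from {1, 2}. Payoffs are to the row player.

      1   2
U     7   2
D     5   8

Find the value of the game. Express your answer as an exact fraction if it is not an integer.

Row minima: U → 2, D → 5; maximin = 5.
Column maxima: 1 → 7, 2 → 8; minimax = 7.
5 ≠ 7, so there is no saddle point; optimal play is mixed.
Let the row player play U with probability p. Expected payoff against 1: 7p + 5(1−p) = 2p + 5; against 2: 2p + 8(1−p) = −6p + 8.
Setting these equal: 2p + 5 = −6p + 8 ⇒ 8p = 3 ⇒ p = 3/8, and the value is (2)·(3/8) + 5 = 23/4.
For the column player: with q = P(1), equating U's and D's payoffs gives 5q + 2 = −3q + 8 ⇒ q = 3/4.

23/4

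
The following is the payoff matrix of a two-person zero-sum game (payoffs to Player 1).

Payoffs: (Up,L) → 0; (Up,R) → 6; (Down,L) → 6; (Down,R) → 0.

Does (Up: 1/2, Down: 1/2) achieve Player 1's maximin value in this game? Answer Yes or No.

Yes

Against L this mix gives (1/2)·0 + (1/2)·6 = 3.
Against R this mix gives (1/2)·6 + (1/2)·0 = 3.
All of Player 2's active replies (L, R) yield 3, and no column does worse for Player 1. The mix makes Player 2 indifferent and guarantees 3, so it is optimal.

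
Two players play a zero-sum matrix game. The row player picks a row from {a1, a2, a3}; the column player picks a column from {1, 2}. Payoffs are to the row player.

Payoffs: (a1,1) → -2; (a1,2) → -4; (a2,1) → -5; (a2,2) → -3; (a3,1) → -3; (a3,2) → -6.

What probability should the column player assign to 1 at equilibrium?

Row minima: a1 → -4, a2 → -5, a3 → -6; maximin = -4.
Column maxima: 1 → -2, 2 → -3; minimax = -3.
-4 ≠ -3, so there is no saddle point; optimal play is mixed.
a3 is strictly dominated by a1, so the row player never plays it.
On the remaining 2×2 (a1, a2 vs 1, 2):
Let the row player play a1 with probability p. Expected payoff against 1: (-2)p + (-5)(1−p) = 3p − 5; against 2: (-4)p + (-3)(1−p) = −p − 3.
Setting these equal: 3p − 5 = −p − 3 ⇒ 4p = 2 ⇒ p = 1/2, and the value is (3)·(1/2) − 5 = -7/2.
For the column player: with q = P(1), equating a1's and a2's payoffs gives 2q − 4 = −2q − 3 ⇒ q = 1/4.

1/4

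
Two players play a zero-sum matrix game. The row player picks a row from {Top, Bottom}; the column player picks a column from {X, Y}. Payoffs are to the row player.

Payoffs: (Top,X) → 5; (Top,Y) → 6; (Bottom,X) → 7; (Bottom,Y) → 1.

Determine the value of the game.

Row minima: Top → 5, Bottom → 1; maximin = 5.
Column maxima: X → 7, Y → 6; minimax = 6.
5 ≠ 6, so there is no saddle point; optimal play is mixed.
Let the row player play Top with probability p. Expected payoff against X: 5p + 7(1−p) = −2p + 7; against Y: 6p + 1(1−p) = 5p + 1.
Setting these equal: −2p + 7 = 5p + 1 ⇒ −7p = -6 ⇒ p = 6/7, and the value is (-2)·(6/7) + 7 = 37/7.
For the column player: with q = P(X), equating Top's and Bottom's payoffs gives −q + 6 = 6q + 1 ⇒ q = 5/7.

37/7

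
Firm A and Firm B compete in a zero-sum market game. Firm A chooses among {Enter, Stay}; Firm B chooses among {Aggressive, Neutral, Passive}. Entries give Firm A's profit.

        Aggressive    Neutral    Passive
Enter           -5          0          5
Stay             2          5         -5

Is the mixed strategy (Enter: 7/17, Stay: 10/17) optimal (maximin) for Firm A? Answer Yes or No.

Against Aggressive this mix gives (7/17)·(-5) + (10/17)·2 = -15/17.
Against Neutral this mix gives (7/17)·0 + (10/17)·5 = 50/17.
Against Passive this mix gives (7/17)·5 + (10/17)·(-5) = -15/17.
All of Firm B's active replies (Aggressive, Passive) yield -15/17, and no column does worse for Firm A. The mix makes Firm B indifferent and guarantees -15/17, so it is optimal.

Yes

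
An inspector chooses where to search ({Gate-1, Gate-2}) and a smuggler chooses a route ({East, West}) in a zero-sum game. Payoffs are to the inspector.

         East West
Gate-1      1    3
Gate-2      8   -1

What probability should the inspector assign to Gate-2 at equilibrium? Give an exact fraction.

Row minima: Gate-1 → 1, Gate-2 → -1; maximin = 1.
Column maxima: East → 8, West → 3; minimax = 3.
1 ≠ 3, so there is no saddle point; optimal play is mixed.
Let the inspector play Gate-1 with probability p. Expected payoff against East: 1p + 8(1−p) = −7p + 8; against West: 3p + (-1)(1−p) = 4p − 1.
Setting these equal: −7p + 8 = 4p − 1 ⇒ −11p = -9 ⇒ p = 9/11, and the value is (-7)·(9/11) + 8 = 25/11.
For the smuggler: with q = P(East), equating Gate-1's and Gate-2's payoffs gives −2q + 3 = 9q − 1 ⇒ q = 4/11.

2/11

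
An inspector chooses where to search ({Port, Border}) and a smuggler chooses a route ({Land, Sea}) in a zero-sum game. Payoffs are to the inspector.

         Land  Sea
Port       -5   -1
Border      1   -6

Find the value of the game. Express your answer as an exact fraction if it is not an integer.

Row minima: Port → -5, Border → -6; maximin = -5.
Column maxima: Land → 1, Sea → -1; minimax = -1.
-5 ≠ -1, so there is no saddle point; optimal play is mixed.
Let the inspector play Port with probability p. Expected payoff against Land: (-5)p + 1(1−p) = −6p + 1; against Sea: (-1)p + (-6)(1−p) = 5p − 6.
Setting these equal: −6p + 1 = 5p − 6 ⇒ −11p = -7 ⇒ p = 7/11, and the value is (-6)·(7/11) + 1 = -31/11.
For the smuggler: with q = P(Land), equating Port's and Border's payoffs gives −4q − 1 = 7q − 6 ⇒ q = 5/11.

-31/11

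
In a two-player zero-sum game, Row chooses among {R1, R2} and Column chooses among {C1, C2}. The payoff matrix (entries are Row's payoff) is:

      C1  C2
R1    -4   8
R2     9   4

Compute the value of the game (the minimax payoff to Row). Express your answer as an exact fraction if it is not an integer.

88/17

Row minima: R1 → -4, R2 → 4; maximin = 4.
Column maxima: C1 → 9, C2 → 8; minimax = 8.
4 ≠ 8, so there is no saddle point; optimal play is mixed.
Let Row play R1 with probability p. Expected payoff against C1: (-4)p + 9(1−p) = −13p + 9; against C2: 8p + 4(1−p) = 4p + 4.
Setting these equal: −13p + 9 = 4p + 4 ⇒ −17p = -5 ⇒ p = 5/17, and the value is (-13)·(5/17) + 9 = 88/17.
For Column: with q = P(C1), equating R1's and R2's payoffs gives −12q + 8 = 5q + 4 ⇒ q = 4/17.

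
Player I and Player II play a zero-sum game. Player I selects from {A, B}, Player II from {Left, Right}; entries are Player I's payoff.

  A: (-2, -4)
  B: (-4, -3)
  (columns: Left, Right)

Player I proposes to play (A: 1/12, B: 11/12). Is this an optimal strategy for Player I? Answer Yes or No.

Against Left this mix gives (1/12)·(-2) + (11/12)·(-4) = -23/6.
Against Right this mix gives (1/12)·(-4) + (11/12)·(-3) = -37/12.
Player II will play Left, holding Player I to -23/6. Shifting weight toward the row that does better against Left would raise this floor (the equalizing mix achieves -10/3 against both Left and Right), so the proposed strategy is not optimal.

No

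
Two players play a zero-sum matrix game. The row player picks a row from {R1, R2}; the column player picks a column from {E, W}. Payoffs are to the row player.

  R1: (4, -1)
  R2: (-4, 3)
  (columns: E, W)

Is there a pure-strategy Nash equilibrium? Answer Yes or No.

Row minima: R1 → -1, R2 → -4; maximin = -1.
Column maxima: E → 4, W → 3; minimax = 3.
-1 ≠ 3, so no pure-strategy equilibrium exists.

No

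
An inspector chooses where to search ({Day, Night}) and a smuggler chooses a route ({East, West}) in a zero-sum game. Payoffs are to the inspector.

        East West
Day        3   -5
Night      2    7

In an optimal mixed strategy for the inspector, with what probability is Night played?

8/13

Row minima: Day → -5, Night → 2; maximin = 2.
Column maxima: East → 3, West → 7; minimax = 3.
2 ≠ 3, so there is no saddle point; optimal play is mixed.
Let the inspector play Day with probability p. Expected payoff against East: 3p + 2(1−p) = p + 2; against West: (-5)p + 7(1−p) = −12p + 7.
Setting these equal: p + 2 = −12p + 7 ⇒ 13p = 5 ⇒ p = 5/13, and the value is (1)·(5/13) + 2 = 31/13.
For the smuggler: with q = P(East), equating Day's and Night's payoffs gives 8q − 5 = −5q + 7 ⇒ q = 12/13.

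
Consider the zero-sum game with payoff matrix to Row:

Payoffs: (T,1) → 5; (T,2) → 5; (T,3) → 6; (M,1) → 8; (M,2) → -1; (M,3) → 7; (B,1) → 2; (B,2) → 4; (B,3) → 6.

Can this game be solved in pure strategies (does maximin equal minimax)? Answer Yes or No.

Row minima: T → 5, M → -1, B → 2; maximin = 5.
Column maxima: 1 → 8, 2 → 5, 3 → 7; minimax = 5.
maximin = minimax = 5, so a saddle point exists.

Yes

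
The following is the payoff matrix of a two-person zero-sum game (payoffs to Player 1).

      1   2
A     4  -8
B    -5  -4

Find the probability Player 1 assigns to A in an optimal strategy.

Row minima: A → -8, B → -5; maximin = -5.
Column maxima: 1 → 4, 2 → -4; minimax = -4.
-5 ≠ -4, so there is no saddle point; optimal play is mixed.
Let Player 1 play A with probability p. Expected payoff against 1: 4p + (-5)(1−p) = 9p − 5; against 2: (-8)p + (-4)(1−p) = −4p − 4.
Setting these equal: 9p − 5 = −4p − 4 ⇒ 13p = 1 ⇒ p = 1/13, and the value is (9)·(1/13) − 5 = -56/13.
For Player 2: with q = P(1), equating A's and B's payoffs gives 12q − 8 = −q − 4 ⇒ q = 4/13.

1/13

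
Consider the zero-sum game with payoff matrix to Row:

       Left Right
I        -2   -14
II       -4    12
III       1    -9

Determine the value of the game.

-12/13

Row minima: I → -14, II → -4, III → -9; maximin = -4.
Column maxima: Left → 1, Right → 12; minimax = 1.
-4 ≠ 1, so there is no saddle point; optimal play is mixed.
I is strictly dominated by III, so Row never plays it.
On the remaining 2×2 (II, III vs Left, Right):
Let Row play II with probability p. Expected payoff against Left: (-4)p + 1(1−p) = −5p + 1; against Right: 12p + (-9)(1−p) = 21p − 9.
Setting these equal: −5p + 1 = 21p − 9 ⇒ −26p = -10 ⇒ p = 5/13, and the value is (-5)·(5/13) + 1 = -12/13.
For Column: with q = P(Left), equating II's and III's payoffs gives −16q + 12 = 10q − 9 ⇒ q = 21/26.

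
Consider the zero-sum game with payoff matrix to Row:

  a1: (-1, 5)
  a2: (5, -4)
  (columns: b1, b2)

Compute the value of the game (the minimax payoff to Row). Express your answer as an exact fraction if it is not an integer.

Row minima: a1 → -1, a2 → -4; maximin = -1.
Column maxima: b1 → 5, b2 → 5; minimax = 5.
-1 ≠ 5, so there is no saddle point; optimal play is mixed.
Let Row play a1 with probability p. Expected payoff against b1: (-1)p + 5(1−p) = −6p + 5; against b2: 5p + (-4)(1−p) = 9p − 4.
Setting these equal: −6p + 5 = 9p − 4 ⇒ −15p = -9 ⇒ p = 3/5, and the value is (-6)·(3/5) + 5 = 7/5.
For Column: with q = P(b1), equating a1's and a2's payoffs gives −6q + 5 = 9q − 4 ⇒ q = 3/5.

7/5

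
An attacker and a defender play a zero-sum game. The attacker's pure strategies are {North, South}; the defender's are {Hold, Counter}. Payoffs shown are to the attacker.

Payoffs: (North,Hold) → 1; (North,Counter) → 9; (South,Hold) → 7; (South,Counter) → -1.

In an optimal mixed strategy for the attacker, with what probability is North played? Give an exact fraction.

Row minima: North → 1, South → -1; maximin = 1.
Column maxima: Hold → 7, Counter → 9; minimax = 7.
1 ≠ 7, so there is no saddle point; optimal play is mixed.
Let the attacker play North with probability p. Expected payoff against Hold: 1p + 7(1−p) = −6p + 7; against Counter: 9p + (-1)(1−p) = 10p − 1.
Setting these equal: −6p + 7 = 10p − 1 ⇒ −16p = -8 ⇒ p = 1/2, and the value is (-6)·(1/2) + 7 = 4.
For the defender: with q = P(Hold), equating North's and South's payoffs gives −8q + 9 = 8q − 1 ⇒ q = 5/8.

1/2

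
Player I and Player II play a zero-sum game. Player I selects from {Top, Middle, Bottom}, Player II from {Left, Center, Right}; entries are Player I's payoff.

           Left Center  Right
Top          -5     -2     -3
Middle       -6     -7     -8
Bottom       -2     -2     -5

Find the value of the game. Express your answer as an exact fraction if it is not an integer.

Row minima: Top → -5, Middle → -8, Bottom → -5; maximin = -5.
Column maxima: Left → -2, Center → -2, Right → -3; minimax = -3.
-5 ≠ -3, so there is no saddle point; optimal play is mixed.
Middle is strictly dominated by Top, so Player I never plays it.
Center is strictly dominated by Right (it gives Player I strictly more in every row), so Player II never plays it.
On the remaining 2×2 (Top, Bottom vs Left, Right):
Let Player I play Top with probability p. Expected payoff against Left: (-5)p + (-2)(1−p) = −3p − 2; against Right: (-3)p + (-5)(1−p) = 2p − 5.
Setting these equal: −3p − 2 = 2p − 5 ⇒ −5p = -3 ⇒ p = 3/5, and the value is (-3)·(3/5) − 2 = -19/5.
For Player II: with q = P(Left), equating Top's and Bottom's payoffs gives −2q − 3 = 3q − 5 ⇒ q = 2/5.

-19/5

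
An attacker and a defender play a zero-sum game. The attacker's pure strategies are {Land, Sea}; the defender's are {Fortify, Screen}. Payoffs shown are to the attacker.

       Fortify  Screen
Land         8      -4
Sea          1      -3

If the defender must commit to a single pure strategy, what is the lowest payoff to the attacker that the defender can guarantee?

-3

Column maxima: Fortify → 8, Screen → -3.
The smallest of these is -3.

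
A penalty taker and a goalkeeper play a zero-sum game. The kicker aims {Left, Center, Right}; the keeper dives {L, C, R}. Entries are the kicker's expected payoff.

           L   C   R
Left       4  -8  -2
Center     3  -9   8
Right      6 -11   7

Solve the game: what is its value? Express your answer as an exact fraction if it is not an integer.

Row minima: Left → -8, Center → -9, Right → -11; maximin = -8.
Column maxima: L → 6, C → -8, R → 8; minimax = -8.
Since maximin = minimax = -8, there is a saddle point and the value is -8.

-8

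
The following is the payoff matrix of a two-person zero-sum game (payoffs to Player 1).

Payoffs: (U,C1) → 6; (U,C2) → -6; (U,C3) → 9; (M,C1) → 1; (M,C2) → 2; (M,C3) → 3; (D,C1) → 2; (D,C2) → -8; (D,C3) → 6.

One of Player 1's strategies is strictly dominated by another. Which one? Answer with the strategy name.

D

U gives a strictly higher payoff than D against every column: 6 > 2, -6 > -8, 9 > 6.
So D is strictly dominated and Player 1 never plays it.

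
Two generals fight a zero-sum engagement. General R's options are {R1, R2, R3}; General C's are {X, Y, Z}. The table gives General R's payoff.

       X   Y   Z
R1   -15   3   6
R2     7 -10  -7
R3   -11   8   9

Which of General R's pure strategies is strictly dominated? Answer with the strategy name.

R1

R3 gives a strictly higher payoff than R1 against every column: -11 > -15, 8 > 3, 9 > 6.
So R1 is strictly dominated and General R never plays it.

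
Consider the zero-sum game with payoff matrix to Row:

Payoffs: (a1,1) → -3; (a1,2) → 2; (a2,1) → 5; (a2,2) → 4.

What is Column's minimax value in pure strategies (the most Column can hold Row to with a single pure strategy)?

4

Column maxima: 1 → 5, 2 → 4.
The smallest of these is 4.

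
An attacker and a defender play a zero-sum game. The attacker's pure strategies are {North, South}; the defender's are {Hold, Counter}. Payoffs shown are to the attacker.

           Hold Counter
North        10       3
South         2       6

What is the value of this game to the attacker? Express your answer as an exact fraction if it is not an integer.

Row minima: North → 3, South → 2; maximin = 3.
Column maxima: Hold → 10, Counter → 6; minimax = 6.
3 ≠ 6, so there is no saddle point; optimal play is mixed.
Let the attacker play North with probability p. Expected payoff against Hold: 10p + 2(1−p) = 8p + 2; against Counter: 3p + 6(1−p) = −3p + 6.
Setting these equal: 8p + 2 = −3p + 6 ⇒ 11p = 4 ⇒ p = 4/11, and the value is (8)·(4/11) + 2 = 54/11.
For the defender: with q = P(Hold), equating North's and South's payoffs gives 7q + 3 = −4q + 6 ⇒ q = 3/11.

54/11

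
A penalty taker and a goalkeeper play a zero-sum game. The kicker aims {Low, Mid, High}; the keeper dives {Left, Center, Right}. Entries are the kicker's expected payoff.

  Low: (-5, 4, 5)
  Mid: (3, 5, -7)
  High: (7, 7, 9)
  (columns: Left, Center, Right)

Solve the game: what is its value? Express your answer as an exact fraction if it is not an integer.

7

Row minima: Low → -5, Mid → -7, High → 7; maximin = 7.
Column maxima: Left → 7, Center → 7, Right → 9; minimax = 7.
Since maximin = minimax = 7, there is a saddle point and the value is 7.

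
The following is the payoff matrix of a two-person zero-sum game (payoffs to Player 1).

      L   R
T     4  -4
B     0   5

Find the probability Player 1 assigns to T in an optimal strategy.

5/13

Row minima: T → -4, B → 0; maximin = 0.
Column maxima: L → 4, R → 5; minimax = 4.
0 ≠ 4, so there is no saddle point; optimal play is mixed.
Let Player 1 play T with probability p. Expected payoff against L: 4p + 0(1−p) = 4p; against R: (-4)p + 5(1−p) = −9p + 5.
Setting these equal: 4p = −9p + 5 ⇒ 13p = 5 ⇒ p = 5/13, and the value is (4)·(5/13) = 20/13.
For Player 2: with q = P(L), equating T's and B's payoffs gives 8q − 4 = −5q + 5 ⇒ q = 9/13.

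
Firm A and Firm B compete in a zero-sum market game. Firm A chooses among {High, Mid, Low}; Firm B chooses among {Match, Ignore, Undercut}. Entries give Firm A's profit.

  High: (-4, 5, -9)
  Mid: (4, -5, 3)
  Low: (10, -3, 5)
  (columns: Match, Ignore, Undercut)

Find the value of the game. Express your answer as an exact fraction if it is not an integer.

-1/11

Row minima: High → -9, Mid → -5, Low → -3; maximin = -3.
Column maxima: Match → 10, Ignore → 5, Undercut → 5; minimax = 5.
-3 ≠ 5, so there is no saddle point; optimal play is mixed.
Mid is strictly dominated by Low, so Firm A never plays it.
Match is strictly dominated by Undercut (it gives Firm A strictly more in every row), so Firm B never plays it.
On the remaining 2×2 (High, Low vs Ignore, Undercut):
Let Firm A play High with probability p. Expected payoff against Ignore: 5p + (-3)(1−p) = 8p − 3; against Undercut: (-9)p + 5(1−p) = −14p + 5.
Setting these equal: 8p − 3 = −14p + 5 ⇒ 22p = 8 ⇒ p = 4/11, and the value is (8)·(4/11) − 3 = -1/11.
For Firm B: with q = P(Ignore), equating High's and Low's payoffs gives 14q − 9 = −8q + 5 ⇒ q = 7/11.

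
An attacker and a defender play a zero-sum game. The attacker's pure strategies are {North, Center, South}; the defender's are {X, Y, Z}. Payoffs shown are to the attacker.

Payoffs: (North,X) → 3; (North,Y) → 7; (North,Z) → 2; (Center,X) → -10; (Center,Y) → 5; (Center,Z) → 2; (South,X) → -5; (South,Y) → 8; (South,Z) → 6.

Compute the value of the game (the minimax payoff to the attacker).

7/3

Row minima: North → 2, Center → -10, South → -5; maximin = 2.
Column maxima: X → 3, Y → 8, Z → 6; minimax = 3.
2 ≠ 3, so there is no saddle point; optimal play is mixed.
Center is strictly dominated by South, so the attacker never plays it.
Y is strictly dominated by X (it gives the attacker strictly more in every row), so the defender never plays it.
On the remaining 2×2 (North, South vs X, Z):
Let the attacker play North with probability p. Expected payoff against X: 3p + (-5)(1−p) = 8p − 5; against Z: 2p + 6(1−p) = −4p + 6.
Setting these equal: 8p − 5 = −4p + 6 ⇒ 12p = 11 ⇒ p = 11/12, and the value is (8)·(11/12) − 5 = 7/3.
For the defender: with q = P(X), equating North's and South's payoffs gives q + 2 = −11q + 6 ⇒ q = 1/3.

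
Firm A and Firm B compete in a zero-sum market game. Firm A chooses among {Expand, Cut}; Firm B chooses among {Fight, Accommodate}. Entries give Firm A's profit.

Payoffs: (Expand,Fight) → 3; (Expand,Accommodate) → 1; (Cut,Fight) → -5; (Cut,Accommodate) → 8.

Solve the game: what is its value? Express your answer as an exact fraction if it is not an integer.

29/15

Row minima: Expand → 1, Cut → -5; maximin = 1.
Column maxima: Fight → 3, Accommodate → 8; minimax = 3.
1 ≠ 3, so there is no saddle point; optimal play is mixed.
Let Firm A play Expand with probability p. Expected payoff against Fight: 3p + (-5)(1−p) = 8p − 5; against Accommodate: 1p + 8(1−p) = −7p + 8.
Setting these equal: 8p − 5 = −7p + 8 ⇒ 15p = 13 ⇒ p = 13/15, and the value is (8)·(13/15) − 5 = 29/15.
For Firm B: with q = P(Fight), equating Expand's and Cut's payoffs gives 2q + 1 = −13q + 8 ⇒ q = 7/15.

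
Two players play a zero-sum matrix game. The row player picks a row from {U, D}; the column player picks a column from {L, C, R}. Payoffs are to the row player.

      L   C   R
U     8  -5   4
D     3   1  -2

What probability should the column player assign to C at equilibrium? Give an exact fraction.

Row minima: U → -5, D → -2; maximin = -2.
Column maxima: L → 8, C → 1, R → 4; minimax = 1.
-2 ≠ 1, so there is no saddle point; optimal play is mixed.
L is strictly dominated by C (it gives the row player strictly more in every row), so the column player never plays it.
On the remaining 2×2 (U, D vs C, R):
Let the row player play U with probability p. Expected payoff against C: (-5)p + 1(1−p) = −6p + 1; against R: 4p + (-2)(1−p) = 6p − 2.
Setting these equal: −6p + 1 = 6p − 2 ⇒ −12p = -3 ⇒ p = 1/4, and the value is (-6)·(1/4) + 1 = -1/2.
For the column player: with q = P(C), equating U's and D's payoffs gives −9q + 4 = 3q − 2 ⇒ q = 1/2.

1/2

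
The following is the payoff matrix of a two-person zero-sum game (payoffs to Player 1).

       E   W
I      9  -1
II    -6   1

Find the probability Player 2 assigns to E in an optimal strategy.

Row minima: I → -1, II → -6; maximin = -1.
Column maxima: E → 9, W → 1; minimax = 1.
-1 ≠ 1, so there is no saddle point; optimal play is mixed.
Let Player 1 play I with probability p. Expected payoff against E: 9p + (-6)(1−p) = 15p − 6; against W: (-1)p + 1(1−p) = −2p + 1.
Setting these equal: 15p − 6 = −2p + 1 ⇒ 17p = 7 ⇒ p = 7/17, and the value is (15)·(7/17) − 6 = 3/17.
For Player 2: with q = P(E), equating I's and II's payoffs gives 10q − 1 = −7q + 1 ⇒ q = 2/17.

2/17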